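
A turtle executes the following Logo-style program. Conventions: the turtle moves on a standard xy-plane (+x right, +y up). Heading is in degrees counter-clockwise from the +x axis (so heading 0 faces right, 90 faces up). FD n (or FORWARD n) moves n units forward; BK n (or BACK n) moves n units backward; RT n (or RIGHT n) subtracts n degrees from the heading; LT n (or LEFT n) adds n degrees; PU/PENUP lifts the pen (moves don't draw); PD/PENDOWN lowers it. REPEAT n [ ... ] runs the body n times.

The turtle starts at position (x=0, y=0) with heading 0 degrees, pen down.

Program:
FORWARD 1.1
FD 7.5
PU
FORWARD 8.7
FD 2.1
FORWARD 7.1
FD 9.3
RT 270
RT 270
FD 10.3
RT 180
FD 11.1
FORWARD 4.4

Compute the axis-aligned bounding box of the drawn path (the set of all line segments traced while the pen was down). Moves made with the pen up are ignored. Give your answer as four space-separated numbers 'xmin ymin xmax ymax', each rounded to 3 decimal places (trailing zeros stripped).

Answer: 0 0 8.6 0

Derivation:
Executing turtle program step by step:
Start: pos=(0,0), heading=0, pen down
FD 1.1: (0,0) -> (1.1,0) [heading=0, draw]
FD 7.5: (1.1,0) -> (8.6,0) [heading=0, draw]
PU: pen up
FD 8.7: (8.6,0) -> (17.3,0) [heading=0, move]
FD 2.1: (17.3,0) -> (19.4,0) [heading=0, move]
FD 7.1: (19.4,0) -> (26.5,0) [heading=0, move]
FD 9.3: (26.5,0) -> (35.8,0) [heading=0, move]
RT 270: heading 0 -> 90
RT 270: heading 90 -> 180
FD 10.3: (35.8,0) -> (25.5,0) [heading=180, move]
RT 180: heading 180 -> 0
FD 11.1: (25.5,0) -> (36.6,0) [heading=0, move]
FD 4.4: (36.6,0) -> (41,0) [heading=0, move]
Final: pos=(41,0), heading=0, 2 segment(s) drawn

Segment endpoints: x in {0, 1.1, 8.6}, y in {0}
xmin=0, ymin=0, xmax=8.6, ymax=0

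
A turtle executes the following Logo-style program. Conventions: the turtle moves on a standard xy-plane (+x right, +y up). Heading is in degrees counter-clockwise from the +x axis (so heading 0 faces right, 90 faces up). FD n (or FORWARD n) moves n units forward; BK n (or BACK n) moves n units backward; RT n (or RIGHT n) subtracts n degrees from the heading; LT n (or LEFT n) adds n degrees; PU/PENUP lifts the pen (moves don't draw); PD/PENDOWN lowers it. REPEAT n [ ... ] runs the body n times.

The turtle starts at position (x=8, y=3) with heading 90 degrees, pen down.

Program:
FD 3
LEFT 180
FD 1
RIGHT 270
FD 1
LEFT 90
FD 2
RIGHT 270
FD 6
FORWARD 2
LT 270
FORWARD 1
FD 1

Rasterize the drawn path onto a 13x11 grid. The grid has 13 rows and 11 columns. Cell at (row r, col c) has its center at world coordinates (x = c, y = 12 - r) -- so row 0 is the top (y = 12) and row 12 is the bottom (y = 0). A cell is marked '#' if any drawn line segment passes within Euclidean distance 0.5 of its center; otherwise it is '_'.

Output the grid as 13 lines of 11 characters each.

Segment 0: (8,3) -> (8,6)
Segment 1: (8,6) -> (8,5)
Segment 2: (8,5) -> (9,5)
Segment 3: (9,5) -> (9,7)
Segment 4: (9,7) -> (3,7)
Segment 5: (3,7) -> (1,7)
Segment 6: (1,7) -> (1,8)
Segment 7: (1,8) -> (1,9)

Answer: ___________
___________
___________
_#_________
_#_________
_#########_
________##_
________##_
________#__
________#__
___________
___________
___________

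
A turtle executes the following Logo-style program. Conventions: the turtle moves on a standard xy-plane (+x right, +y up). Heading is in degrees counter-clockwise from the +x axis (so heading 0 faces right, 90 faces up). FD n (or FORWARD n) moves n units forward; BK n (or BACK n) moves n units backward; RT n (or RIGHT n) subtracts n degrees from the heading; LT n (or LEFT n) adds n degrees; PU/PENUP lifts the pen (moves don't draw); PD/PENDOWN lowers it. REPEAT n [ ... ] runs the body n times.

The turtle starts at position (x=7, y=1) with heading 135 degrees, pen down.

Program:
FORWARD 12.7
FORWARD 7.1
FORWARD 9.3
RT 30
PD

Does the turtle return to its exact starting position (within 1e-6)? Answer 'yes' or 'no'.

Answer: no

Derivation:
Executing turtle program step by step:
Start: pos=(7,1), heading=135, pen down
FD 12.7: (7,1) -> (-1.98,9.98) [heading=135, draw]
FD 7.1: (-1.98,9.98) -> (-7.001,15.001) [heading=135, draw]
FD 9.3: (-7.001,15.001) -> (-13.577,21.577) [heading=135, draw]
RT 30: heading 135 -> 105
PD: pen down
Final: pos=(-13.577,21.577), heading=105, 3 segment(s) drawn

Start position: (7, 1)
Final position: (-13.577, 21.577)
Distance = 29.1; >= 1e-6 -> NOT closed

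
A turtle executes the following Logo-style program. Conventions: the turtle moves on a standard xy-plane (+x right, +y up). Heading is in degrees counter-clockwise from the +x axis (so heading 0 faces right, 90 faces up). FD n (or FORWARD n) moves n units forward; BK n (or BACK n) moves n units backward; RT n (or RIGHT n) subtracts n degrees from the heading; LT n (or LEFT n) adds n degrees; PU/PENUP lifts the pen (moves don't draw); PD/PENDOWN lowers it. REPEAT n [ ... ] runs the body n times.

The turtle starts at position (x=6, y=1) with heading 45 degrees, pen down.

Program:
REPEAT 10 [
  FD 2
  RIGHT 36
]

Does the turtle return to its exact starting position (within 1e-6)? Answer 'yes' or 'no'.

Executing turtle program step by step:
Start: pos=(6,1), heading=45, pen down
REPEAT 10 [
  -- iteration 1/10 --
  FD 2: (6,1) -> (7.414,2.414) [heading=45, draw]
  RT 36: heading 45 -> 9
  -- iteration 2/10 --
  FD 2: (7.414,2.414) -> (9.39,2.727) [heading=9, draw]
  RT 36: heading 9 -> 333
  -- iteration 3/10 --
  FD 2: (9.39,2.727) -> (11.172,1.819) [heading=333, draw]
  RT 36: heading 333 -> 297
  -- iteration 4/10 --
  FD 2: (11.172,1.819) -> (12.08,0.037) [heading=297, draw]
  RT 36: heading 297 -> 261
  -- iteration 5/10 --
  FD 2: (12.08,0.037) -> (11.767,-1.938) [heading=261, draw]
  RT 36: heading 261 -> 225
  -- iteration 6/10 --
  FD 2: (11.767,-1.938) -> (10.353,-3.353) [heading=225, draw]
  RT 36: heading 225 -> 189
  -- iteration 7/10 --
  FD 2: (10.353,-3.353) -> (8.377,-3.665) [heading=189, draw]
  RT 36: heading 189 -> 153
  -- iteration 8/10 --
  FD 2: (8.377,-3.665) -> (6.595,-2.757) [heading=153, draw]
  RT 36: heading 153 -> 117
  -- iteration 9/10 --
  FD 2: (6.595,-2.757) -> (5.687,-0.975) [heading=117, draw]
  RT 36: heading 117 -> 81
  -- iteration 10/10 --
  FD 2: (5.687,-0.975) -> (6,1) [heading=81, draw]
  RT 36: heading 81 -> 45
]
Final: pos=(6,1), heading=45, 10 segment(s) drawn

Start position: (6, 1)
Final position: (6, 1)
Distance = 0; < 1e-6 -> CLOSED

Answer: yes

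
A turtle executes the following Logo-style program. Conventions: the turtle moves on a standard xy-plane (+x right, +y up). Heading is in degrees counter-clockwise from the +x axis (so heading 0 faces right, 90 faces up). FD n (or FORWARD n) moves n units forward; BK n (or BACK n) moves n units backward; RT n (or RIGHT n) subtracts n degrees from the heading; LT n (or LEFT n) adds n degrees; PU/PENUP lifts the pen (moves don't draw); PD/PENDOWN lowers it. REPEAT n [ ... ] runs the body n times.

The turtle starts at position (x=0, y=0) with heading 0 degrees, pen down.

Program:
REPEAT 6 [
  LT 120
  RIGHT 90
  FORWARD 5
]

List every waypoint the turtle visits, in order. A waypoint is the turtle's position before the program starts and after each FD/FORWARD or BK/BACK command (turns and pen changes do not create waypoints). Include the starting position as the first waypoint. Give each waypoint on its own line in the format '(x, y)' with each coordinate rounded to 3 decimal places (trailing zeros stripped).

Executing turtle program step by step:
Start: pos=(0,0), heading=0, pen down
REPEAT 6 [
  -- iteration 1/6 --
  LT 120: heading 0 -> 120
  RT 90: heading 120 -> 30
  FD 5: (0,0) -> (4.33,2.5) [heading=30, draw]
  -- iteration 2/6 --
  LT 120: heading 30 -> 150
  RT 90: heading 150 -> 60
  FD 5: (4.33,2.5) -> (6.83,6.83) [heading=60, draw]
  -- iteration 3/6 --
  LT 120: heading 60 -> 180
  RT 90: heading 180 -> 90
  FD 5: (6.83,6.83) -> (6.83,11.83) [heading=90, draw]
  -- iteration 4/6 --
  LT 120: heading 90 -> 210
  RT 90: heading 210 -> 120
  FD 5: (6.83,11.83) -> (4.33,16.16) [heading=120, draw]
  -- iteration 5/6 --
  LT 120: heading 120 -> 240
  RT 90: heading 240 -> 150
  FD 5: (4.33,16.16) -> (0,18.66) [heading=150, draw]
  -- iteration 6/6 --
  LT 120: heading 150 -> 270
  RT 90: heading 270 -> 180
  FD 5: (0,18.66) -> (-5,18.66) [heading=180, draw]
]
Final: pos=(-5,18.66), heading=180, 6 segment(s) drawn
Waypoints (7 total):
(0, 0)
(4.33, 2.5)
(6.83, 6.83)
(6.83, 11.83)
(4.33, 16.16)
(0, 18.66)
(-5, 18.66)

Answer: (0, 0)
(4.33, 2.5)
(6.83, 6.83)
(6.83, 11.83)
(4.33, 16.16)
(0, 18.66)
(-5, 18.66)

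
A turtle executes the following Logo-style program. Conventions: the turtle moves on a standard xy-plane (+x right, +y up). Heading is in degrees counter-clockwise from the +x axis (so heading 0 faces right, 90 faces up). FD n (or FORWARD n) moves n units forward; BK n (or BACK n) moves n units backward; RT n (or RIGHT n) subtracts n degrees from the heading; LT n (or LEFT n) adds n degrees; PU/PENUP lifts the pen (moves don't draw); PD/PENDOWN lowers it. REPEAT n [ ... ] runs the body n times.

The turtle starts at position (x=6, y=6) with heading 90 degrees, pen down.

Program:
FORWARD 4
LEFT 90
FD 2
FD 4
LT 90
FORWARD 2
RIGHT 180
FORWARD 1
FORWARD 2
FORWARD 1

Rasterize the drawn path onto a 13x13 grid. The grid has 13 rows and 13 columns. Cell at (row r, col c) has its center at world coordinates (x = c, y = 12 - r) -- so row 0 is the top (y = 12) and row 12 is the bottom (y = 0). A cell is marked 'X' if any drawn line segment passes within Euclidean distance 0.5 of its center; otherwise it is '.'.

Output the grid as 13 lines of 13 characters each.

Segment 0: (6,6) -> (6,10)
Segment 1: (6,10) -> (4,10)
Segment 2: (4,10) -> (0,10)
Segment 3: (0,10) -> (-0,8)
Segment 4: (-0,8) -> (-0,9)
Segment 5: (-0,9) -> (-0,11)
Segment 6: (-0,11) -> (-0,12)

Answer: X............
X............
XXXXXXX......
X.....X......
X.....X......
......X......
......X......
.............
.............
.............
.............
.............
.............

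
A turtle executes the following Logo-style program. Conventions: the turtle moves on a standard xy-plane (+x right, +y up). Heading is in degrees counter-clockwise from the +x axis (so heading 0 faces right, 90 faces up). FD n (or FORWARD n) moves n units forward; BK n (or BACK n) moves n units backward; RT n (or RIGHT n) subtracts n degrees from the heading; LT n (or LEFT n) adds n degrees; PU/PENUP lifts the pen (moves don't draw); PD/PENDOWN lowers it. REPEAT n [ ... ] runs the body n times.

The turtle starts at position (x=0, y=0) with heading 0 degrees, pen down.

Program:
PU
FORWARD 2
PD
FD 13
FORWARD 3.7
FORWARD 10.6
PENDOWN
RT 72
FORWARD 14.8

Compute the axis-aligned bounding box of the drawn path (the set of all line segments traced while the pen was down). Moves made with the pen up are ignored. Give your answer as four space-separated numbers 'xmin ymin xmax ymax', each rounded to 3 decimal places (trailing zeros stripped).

Answer: 2 -14.076 33.873 0

Derivation:
Executing turtle program step by step:
Start: pos=(0,0), heading=0, pen down
PU: pen up
FD 2: (0,0) -> (2,0) [heading=0, move]
PD: pen down
FD 13: (2,0) -> (15,0) [heading=0, draw]
FD 3.7: (15,0) -> (18.7,0) [heading=0, draw]
FD 10.6: (18.7,0) -> (29.3,0) [heading=0, draw]
PD: pen down
RT 72: heading 0 -> 288
FD 14.8: (29.3,0) -> (33.873,-14.076) [heading=288, draw]
Final: pos=(33.873,-14.076), heading=288, 4 segment(s) drawn

Segment endpoints: x in {2, 15, 18.7, 29.3, 33.873}, y in {-14.076, 0}
xmin=2, ymin=-14.076, xmax=33.873, ymax=0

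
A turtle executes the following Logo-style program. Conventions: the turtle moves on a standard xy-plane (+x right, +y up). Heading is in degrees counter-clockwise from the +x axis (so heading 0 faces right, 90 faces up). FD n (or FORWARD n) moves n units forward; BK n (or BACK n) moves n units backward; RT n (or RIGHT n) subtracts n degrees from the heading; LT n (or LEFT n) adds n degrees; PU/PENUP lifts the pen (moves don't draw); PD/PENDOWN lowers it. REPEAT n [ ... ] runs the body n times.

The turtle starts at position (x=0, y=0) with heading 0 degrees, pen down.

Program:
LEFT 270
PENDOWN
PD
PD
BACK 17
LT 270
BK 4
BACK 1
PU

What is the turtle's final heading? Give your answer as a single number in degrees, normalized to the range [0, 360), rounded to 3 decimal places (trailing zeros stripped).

Executing turtle program step by step:
Start: pos=(0,0), heading=0, pen down
LT 270: heading 0 -> 270
PD: pen down
PD: pen down
PD: pen down
BK 17: (0,0) -> (0,17) [heading=270, draw]
LT 270: heading 270 -> 180
BK 4: (0,17) -> (4,17) [heading=180, draw]
BK 1: (4,17) -> (5,17) [heading=180, draw]
PU: pen up
Final: pos=(5,17), heading=180, 3 segment(s) drawn

Answer: 180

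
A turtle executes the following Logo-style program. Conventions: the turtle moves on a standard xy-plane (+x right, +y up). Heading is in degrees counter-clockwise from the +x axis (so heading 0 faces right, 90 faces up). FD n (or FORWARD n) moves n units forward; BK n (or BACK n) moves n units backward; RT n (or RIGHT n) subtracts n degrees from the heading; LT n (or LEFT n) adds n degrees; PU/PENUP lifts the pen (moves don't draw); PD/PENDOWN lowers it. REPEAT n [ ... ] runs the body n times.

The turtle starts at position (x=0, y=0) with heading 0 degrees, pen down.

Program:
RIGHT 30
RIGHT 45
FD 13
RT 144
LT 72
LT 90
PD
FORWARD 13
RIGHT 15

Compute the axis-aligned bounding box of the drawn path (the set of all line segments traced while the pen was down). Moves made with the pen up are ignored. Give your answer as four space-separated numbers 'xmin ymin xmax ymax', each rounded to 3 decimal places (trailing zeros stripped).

Answer: 0 -23.46 10.445 0

Derivation:
Executing turtle program step by step:
Start: pos=(0,0), heading=0, pen down
RT 30: heading 0 -> 330
RT 45: heading 330 -> 285
FD 13: (0,0) -> (3.365,-12.557) [heading=285, draw]
RT 144: heading 285 -> 141
LT 72: heading 141 -> 213
LT 90: heading 213 -> 303
PD: pen down
FD 13: (3.365,-12.557) -> (10.445,-23.46) [heading=303, draw]
RT 15: heading 303 -> 288
Final: pos=(10.445,-23.46), heading=288, 2 segment(s) drawn

Segment endpoints: x in {0, 3.365, 10.445}, y in {-23.46, -12.557, 0}
xmin=0, ymin=-23.46, xmax=10.445, ymax=0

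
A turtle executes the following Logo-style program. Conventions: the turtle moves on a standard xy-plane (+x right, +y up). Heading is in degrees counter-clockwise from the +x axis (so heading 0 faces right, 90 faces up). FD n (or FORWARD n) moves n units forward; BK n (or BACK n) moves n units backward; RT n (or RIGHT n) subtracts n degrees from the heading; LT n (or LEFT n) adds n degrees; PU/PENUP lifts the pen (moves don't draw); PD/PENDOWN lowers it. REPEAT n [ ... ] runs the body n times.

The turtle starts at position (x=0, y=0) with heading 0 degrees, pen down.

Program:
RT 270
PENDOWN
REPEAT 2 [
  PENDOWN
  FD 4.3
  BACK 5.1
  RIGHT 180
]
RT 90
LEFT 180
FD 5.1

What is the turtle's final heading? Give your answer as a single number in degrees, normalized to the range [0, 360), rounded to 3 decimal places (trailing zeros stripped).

Answer: 180

Derivation:
Executing turtle program step by step:
Start: pos=(0,0), heading=0, pen down
RT 270: heading 0 -> 90
PD: pen down
REPEAT 2 [
  -- iteration 1/2 --
  PD: pen down
  FD 4.3: (0,0) -> (0,4.3) [heading=90, draw]
  BK 5.1: (0,4.3) -> (0,-0.8) [heading=90, draw]
  RT 180: heading 90 -> 270
  -- iteration 2/2 --
  PD: pen down
  FD 4.3: (0,-0.8) -> (0,-5.1) [heading=270, draw]
  BK 5.1: (0,-5.1) -> (0,0) [heading=270, draw]
  RT 180: heading 270 -> 90
]
RT 90: heading 90 -> 0
LT 180: heading 0 -> 180
FD 5.1: (0,0) -> (-5.1,0) [heading=180, draw]
Final: pos=(-5.1,0), heading=180, 5 segment(s) drawn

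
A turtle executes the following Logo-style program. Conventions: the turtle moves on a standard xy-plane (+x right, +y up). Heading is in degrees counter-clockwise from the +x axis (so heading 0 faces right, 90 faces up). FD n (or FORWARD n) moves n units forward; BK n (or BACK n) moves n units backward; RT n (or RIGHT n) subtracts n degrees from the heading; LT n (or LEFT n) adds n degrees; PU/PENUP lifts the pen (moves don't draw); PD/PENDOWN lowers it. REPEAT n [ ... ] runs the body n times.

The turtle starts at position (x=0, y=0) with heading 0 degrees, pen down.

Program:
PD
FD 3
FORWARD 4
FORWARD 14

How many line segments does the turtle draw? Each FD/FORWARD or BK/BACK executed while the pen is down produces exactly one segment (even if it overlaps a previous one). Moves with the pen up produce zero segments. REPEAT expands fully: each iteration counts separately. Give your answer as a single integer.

Answer: 3

Derivation:
Executing turtle program step by step:
Start: pos=(0,0), heading=0, pen down
PD: pen down
FD 3: (0,0) -> (3,0) [heading=0, draw]
FD 4: (3,0) -> (7,0) [heading=0, draw]
FD 14: (7,0) -> (21,0) [heading=0, draw]
Final: pos=(21,0), heading=0, 3 segment(s) drawn
Segments drawn: 3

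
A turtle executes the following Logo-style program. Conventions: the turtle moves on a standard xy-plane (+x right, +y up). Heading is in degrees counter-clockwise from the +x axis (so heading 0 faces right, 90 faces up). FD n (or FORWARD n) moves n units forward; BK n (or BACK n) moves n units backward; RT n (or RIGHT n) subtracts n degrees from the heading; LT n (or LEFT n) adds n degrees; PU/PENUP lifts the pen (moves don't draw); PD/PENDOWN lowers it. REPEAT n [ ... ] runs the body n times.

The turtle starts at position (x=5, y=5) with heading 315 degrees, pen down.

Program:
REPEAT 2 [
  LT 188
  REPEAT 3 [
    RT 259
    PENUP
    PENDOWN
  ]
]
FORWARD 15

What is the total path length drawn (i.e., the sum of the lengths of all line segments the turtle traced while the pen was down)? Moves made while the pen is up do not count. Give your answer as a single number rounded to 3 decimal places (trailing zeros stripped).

Executing turtle program step by step:
Start: pos=(5,5), heading=315, pen down
REPEAT 2 [
  -- iteration 1/2 --
  LT 188: heading 315 -> 143
  REPEAT 3 [
    -- iteration 1/3 --
    RT 259: heading 143 -> 244
    PU: pen up
    PD: pen down
    -- iteration 2/3 --
    RT 259: heading 244 -> 345
    PU: pen up
    PD: pen down
    -- iteration 3/3 --
    RT 259: heading 345 -> 86
    PU: pen up
    PD: pen down
  ]
  -- iteration 2/2 --
  LT 188: heading 86 -> 274
  REPEAT 3 [
    -- iteration 1/3 --
    RT 259: heading 274 -> 15
    PU: pen up
    PD: pen down
    -- iteration 2/3 --
    RT 259: heading 15 -> 116
    PU: pen up
    PD: pen down
    -- iteration 3/3 --
    RT 259: heading 116 -> 217
    PU: pen up
    PD: pen down
  ]
]
FD 15: (5,5) -> (-6.98,-4.027) [heading=217, draw]
Final: pos=(-6.98,-4.027), heading=217, 1 segment(s) drawn

Segment lengths:
  seg 1: (5,5) -> (-6.98,-4.027), length = 15
Total = 15

Answer: 15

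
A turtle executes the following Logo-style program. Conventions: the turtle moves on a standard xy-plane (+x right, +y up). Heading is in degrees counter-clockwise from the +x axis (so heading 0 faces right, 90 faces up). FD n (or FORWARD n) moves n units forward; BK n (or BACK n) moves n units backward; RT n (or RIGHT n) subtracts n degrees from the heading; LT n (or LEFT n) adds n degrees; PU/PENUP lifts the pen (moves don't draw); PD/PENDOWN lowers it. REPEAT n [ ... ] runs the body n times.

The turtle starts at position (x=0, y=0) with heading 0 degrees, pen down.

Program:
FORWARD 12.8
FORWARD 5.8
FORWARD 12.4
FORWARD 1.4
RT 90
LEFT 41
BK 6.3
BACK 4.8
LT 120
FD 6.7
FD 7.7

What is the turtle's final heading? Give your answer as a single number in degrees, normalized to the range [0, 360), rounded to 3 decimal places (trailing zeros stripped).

Answer: 71

Derivation:
Executing turtle program step by step:
Start: pos=(0,0), heading=0, pen down
FD 12.8: (0,0) -> (12.8,0) [heading=0, draw]
FD 5.8: (12.8,0) -> (18.6,0) [heading=0, draw]
FD 12.4: (18.6,0) -> (31,0) [heading=0, draw]
FD 1.4: (31,0) -> (32.4,0) [heading=0, draw]
RT 90: heading 0 -> 270
LT 41: heading 270 -> 311
BK 6.3: (32.4,0) -> (28.267,4.755) [heading=311, draw]
BK 4.8: (28.267,4.755) -> (25.118,8.377) [heading=311, draw]
LT 120: heading 311 -> 71
FD 6.7: (25.118,8.377) -> (27.299,14.712) [heading=71, draw]
FD 7.7: (27.299,14.712) -> (29.806,21.993) [heading=71, draw]
Final: pos=(29.806,21.993), heading=71, 8 segment(s) drawn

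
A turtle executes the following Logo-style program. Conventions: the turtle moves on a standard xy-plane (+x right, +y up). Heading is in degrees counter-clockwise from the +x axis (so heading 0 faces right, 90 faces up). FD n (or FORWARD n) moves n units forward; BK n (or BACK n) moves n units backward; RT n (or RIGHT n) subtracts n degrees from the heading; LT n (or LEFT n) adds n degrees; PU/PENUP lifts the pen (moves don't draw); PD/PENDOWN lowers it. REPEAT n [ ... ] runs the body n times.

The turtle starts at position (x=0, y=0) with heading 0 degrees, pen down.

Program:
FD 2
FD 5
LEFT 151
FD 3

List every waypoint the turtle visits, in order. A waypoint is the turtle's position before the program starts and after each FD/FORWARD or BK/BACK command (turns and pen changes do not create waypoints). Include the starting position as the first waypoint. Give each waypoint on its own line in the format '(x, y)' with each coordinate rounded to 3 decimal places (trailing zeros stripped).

Answer: (0, 0)
(2, 0)
(7, 0)
(4.376, 1.454)

Derivation:
Executing turtle program step by step:
Start: pos=(0,0), heading=0, pen down
FD 2: (0,0) -> (2,0) [heading=0, draw]
FD 5: (2,0) -> (7,0) [heading=0, draw]
LT 151: heading 0 -> 151
FD 3: (7,0) -> (4.376,1.454) [heading=151, draw]
Final: pos=(4.376,1.454), heading=151, 3 segment(s) drawn
Waypoints (4 total):
(0, 0)
(2, 0)
(7, 0)
(4.376, 1.454)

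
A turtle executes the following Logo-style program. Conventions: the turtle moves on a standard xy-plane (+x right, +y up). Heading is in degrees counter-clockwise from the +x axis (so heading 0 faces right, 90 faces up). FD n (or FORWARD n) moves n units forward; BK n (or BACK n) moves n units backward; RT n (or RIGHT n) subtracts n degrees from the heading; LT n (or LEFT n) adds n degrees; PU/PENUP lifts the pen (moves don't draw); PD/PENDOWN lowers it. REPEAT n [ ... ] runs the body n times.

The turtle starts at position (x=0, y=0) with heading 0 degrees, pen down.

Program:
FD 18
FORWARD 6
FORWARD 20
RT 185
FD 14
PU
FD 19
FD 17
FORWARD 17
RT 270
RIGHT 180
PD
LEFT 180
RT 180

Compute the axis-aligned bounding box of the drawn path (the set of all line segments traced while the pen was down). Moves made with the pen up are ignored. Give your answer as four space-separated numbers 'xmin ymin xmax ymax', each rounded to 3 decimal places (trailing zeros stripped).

Answer: 0 0 44 1.22

Derivation:
Executing turtle program step by step:
Start: pos=(0,0), heading=0, pen down
FD 18: (0,0) -> (18,0) [heading=0, draw]
FD 6: (18,0) -> (24,0) [heading=0, draw]
FD 20: (24,0) -> (44,0) [heading=0, draw]
RT 185: heading 0 -> 175
FD 14: (44,0) -> (30.053,1.22) [heading=175, draw]
PU: pen up
FD 19: (30.053,1.22) -> (11.126,2.876) [heading=175, move]
FD 17: (11.126,2.876) -> (-5.81,4.358) [heading=175, move]
FD 17: (-5.81,4.358) -> (-22.745,5.839) [heading=175, move]
RT 270: heading 175 -> 265
RT 180: heading 265 -> 85
PD: pen down
LT 180: heading 85 -> 265
RT 180: heading 265 -> 85
Final: pos=(-22.745,5.839), heading=85, 4 segment(s) drawn

Segment endpoints: x in {0, 18, 24, 30.053, 44}, y in {0, 1.22}
xmin=0, ymin=0, xmax=44, ymax=1.22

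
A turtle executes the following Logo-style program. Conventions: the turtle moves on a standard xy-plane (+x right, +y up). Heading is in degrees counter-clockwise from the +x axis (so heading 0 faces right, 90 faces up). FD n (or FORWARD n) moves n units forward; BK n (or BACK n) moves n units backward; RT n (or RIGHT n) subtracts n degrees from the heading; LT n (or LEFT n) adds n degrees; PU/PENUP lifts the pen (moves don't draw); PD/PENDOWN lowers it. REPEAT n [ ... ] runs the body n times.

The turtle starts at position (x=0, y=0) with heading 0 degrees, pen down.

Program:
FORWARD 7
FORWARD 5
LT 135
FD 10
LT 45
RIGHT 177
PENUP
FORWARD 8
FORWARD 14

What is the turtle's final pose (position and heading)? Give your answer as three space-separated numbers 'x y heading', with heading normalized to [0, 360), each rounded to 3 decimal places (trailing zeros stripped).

Executing turtle program step by step:
Start: pos=(0,0), heading=0, pen down
FD 7: (0,0) -> (7,0) [heading=0, draw]
FD 5: (7,0) -> (12,0) [heading=0, draw]
LT 135: heading 0 -> 135
FD 10: (12,0) -> (4.929,7.071) [heading=135, draw]
LT 45: heading 135 -> 180
RT 177: heading 180 -> 3
PU: pen up
FD 8: (4.929,7.071) -> (12.918,7.49) [heading=3, move]
FD 14: (12.918,7.49) -> (26.899,8.222) [heading=3, move]
Final: pos=(26.899,8.222), heading=3, 3 segment(s) drawn

Answer: 26.899 8.222 3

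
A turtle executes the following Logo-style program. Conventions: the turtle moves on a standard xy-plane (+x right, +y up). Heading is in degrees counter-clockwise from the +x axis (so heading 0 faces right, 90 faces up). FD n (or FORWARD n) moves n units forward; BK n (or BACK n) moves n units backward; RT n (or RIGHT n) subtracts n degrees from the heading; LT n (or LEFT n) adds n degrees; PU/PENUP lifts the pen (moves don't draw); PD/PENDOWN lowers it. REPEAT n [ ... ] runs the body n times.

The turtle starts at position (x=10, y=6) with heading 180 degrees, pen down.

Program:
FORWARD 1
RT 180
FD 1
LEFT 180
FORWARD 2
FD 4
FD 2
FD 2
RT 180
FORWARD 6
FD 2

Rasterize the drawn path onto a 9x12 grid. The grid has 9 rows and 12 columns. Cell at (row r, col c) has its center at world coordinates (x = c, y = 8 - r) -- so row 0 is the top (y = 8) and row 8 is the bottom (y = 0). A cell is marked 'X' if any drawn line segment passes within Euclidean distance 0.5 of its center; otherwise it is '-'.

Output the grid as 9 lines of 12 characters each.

Answer: ------------
------------
XXXXXXXXXXX-
------------
------------
------------
------------
------------
------------

Derivation:
Segment 0: (10,6) -> (9,6)
Segment 1: (9,6) -> (10,6)
Segment 2: (10,6) -> (8,6)
Segment 3: (8,6) -> (4,6)
Segment 4: (4,6) -> (2,6)
Segment 5: (2,6) -> (0,6)
Segment 6: (0,6) -> (6,6)
Segment 7: (6,6) -> (8,6)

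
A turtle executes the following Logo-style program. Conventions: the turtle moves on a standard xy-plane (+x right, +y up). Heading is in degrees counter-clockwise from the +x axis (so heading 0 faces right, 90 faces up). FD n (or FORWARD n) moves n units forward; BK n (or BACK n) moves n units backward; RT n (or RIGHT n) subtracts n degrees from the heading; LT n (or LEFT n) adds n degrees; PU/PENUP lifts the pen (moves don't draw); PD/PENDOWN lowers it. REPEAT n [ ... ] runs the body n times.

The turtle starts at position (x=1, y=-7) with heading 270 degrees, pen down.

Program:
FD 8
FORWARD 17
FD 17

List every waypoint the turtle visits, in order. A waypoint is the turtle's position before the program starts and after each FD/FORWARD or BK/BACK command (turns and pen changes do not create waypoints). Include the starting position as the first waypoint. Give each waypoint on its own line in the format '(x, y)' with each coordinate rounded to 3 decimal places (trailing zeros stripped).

Executing turtle program step by step:
Start: pos=(1,-7), heading=270, pen down
FD 8: (1,-7) -> (1,-15) [heading=270, draw]
FD 17: (1,-15) -> (1,-32) [heading=270, draw]
FD 17: (1,-32) -> (1,-49) [heading=270, draw]
Final: pos=(1,-49), heading=270, 3 segment(s) drawn
Waypoints (4 total):
(1, -7)
(1, -15)
(1, -32)
(1, -49)

Answer: (1, -7)
(1, -15)
(1, -32)
(1, -49)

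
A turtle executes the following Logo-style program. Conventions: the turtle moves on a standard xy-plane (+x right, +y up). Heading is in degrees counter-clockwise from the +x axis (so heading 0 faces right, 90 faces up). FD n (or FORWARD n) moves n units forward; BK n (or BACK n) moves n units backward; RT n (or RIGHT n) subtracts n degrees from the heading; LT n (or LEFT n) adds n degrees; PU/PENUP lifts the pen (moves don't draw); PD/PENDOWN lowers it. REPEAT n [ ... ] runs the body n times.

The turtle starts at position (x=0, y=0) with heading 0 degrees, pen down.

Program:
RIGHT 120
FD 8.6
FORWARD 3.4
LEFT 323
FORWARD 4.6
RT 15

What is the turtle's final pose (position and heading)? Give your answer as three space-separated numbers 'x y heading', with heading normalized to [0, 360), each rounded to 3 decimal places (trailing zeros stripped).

Executing turtle program step by step:
Start: pos=(0,0), heading=0, pen down
RT 120: heading 0 -> 240
FD 8.6: (0,0) -> (-4.3,-7.448) [heading=240, draw]
FD 3.4: (-4.3,-7.448) -> (-6,-10.392) [heading=240, draw]
LT 323: heading 240 -> 203
FD 4.6: (-6,-10.392) -> (-10.234,-12.19) [heading=203, draw]
RT 15: heading 203 -> 188
Final: pos=(-10.234,-12.19), heading=188, 3 segment(s) drawn

Answer: -10.234 -12.19 188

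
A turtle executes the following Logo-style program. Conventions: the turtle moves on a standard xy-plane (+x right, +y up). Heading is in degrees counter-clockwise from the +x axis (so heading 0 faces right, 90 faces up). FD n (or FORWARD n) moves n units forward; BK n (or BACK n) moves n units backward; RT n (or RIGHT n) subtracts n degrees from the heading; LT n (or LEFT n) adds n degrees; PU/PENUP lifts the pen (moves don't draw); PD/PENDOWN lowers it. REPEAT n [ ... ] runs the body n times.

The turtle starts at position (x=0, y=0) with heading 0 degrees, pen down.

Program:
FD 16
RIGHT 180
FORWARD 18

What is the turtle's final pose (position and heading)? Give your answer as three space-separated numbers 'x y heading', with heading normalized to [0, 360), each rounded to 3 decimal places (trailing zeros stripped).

Executing turtle program step by step:
Start: pos=(0,0), heading=0, pen down
FD 16: (0,0) -> (16,0) [heading=0, draw]
RT 180: heading 0 -> 180
FD 18: (16,0) -> (-2,0) [heading=180, draw]
Final: pos=(-2,0), heading=180, 2 segment(s) drawn

Answer: -2 0 180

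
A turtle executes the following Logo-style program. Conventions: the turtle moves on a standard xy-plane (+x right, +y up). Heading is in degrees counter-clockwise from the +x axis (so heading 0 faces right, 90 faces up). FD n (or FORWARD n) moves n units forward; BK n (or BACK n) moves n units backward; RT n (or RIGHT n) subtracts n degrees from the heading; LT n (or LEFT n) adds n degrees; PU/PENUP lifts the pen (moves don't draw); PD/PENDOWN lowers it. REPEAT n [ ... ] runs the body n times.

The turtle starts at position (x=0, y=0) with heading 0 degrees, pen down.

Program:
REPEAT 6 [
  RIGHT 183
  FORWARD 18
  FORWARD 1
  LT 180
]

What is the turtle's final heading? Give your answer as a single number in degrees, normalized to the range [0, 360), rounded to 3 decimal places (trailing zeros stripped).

Executing turtle program step by step:
Start: pos=(0,0), heading=0, pen down
REPEAT 6 [
  -- iteration 1/6 --
  RT 183: heading 0 -> 177
  FD 18: (0,0) -> (-17.975,0.942) [heading=177, draw]
  FD 1: (-17.975,0.942) -> (-18.974,0.994) [heading=177, draw]
  LT 180: heading 177 -> 357
  -- iteration 2/6 --
  RT 183: heading 357 -> 174
  FD 18: (-18.974,0.994) -> (-36.875,2.876) [heading=174, draw]
  FD 1: (-36.875,2.876) -> (-37.87,2.98) [heading=174, draw]
  LT 180: heading 174 -> 354
  -- iteration 3/6 --
  RT 183: heading 354 -> 171
  FD 18: (-37.87,2.98) -> (-55.648,5.796) [heading=171, draw]
  FD 1: (-55.648,5.796) -> (-56.636,5.953) [heading=171, draw]
  LT 180: heading 171 -> 351
  -- iteration 4/6 --
  RT 183: heading 351 -> 168
  FD 18: (-56.636,5.953) -> (-74.243,9.695) [heading=168, draw]
  FD 1: (-74.243,9.695) -> (-75.221,9.903) [heading=168, draw]
  LT 180: heading 168 -> 348
  -- iteration 5/6 --
  RT 183: heading 348 -> 165
  FD 18: (-75.221,9.903) -> (-92.607,14.562) [heading=165, draw]
  FD 1: (-92.607,14.562) -> (-93.573,14.821) [heading=165, draw]
  LT 180: heading 165 -> 345
  -- iteration 6/6 --
  RT 183: heading 345 -> 162
  FD 18: (-93.573,14.821) -> (-110.692,20.383) [heading=162, draw]
  FD 1: (-110.692,20.383) -> (-111.643,20.692) [heading=162, draw]
  LT 180: heading 162 -> 342
]
Final: pos=(-111.643,20.692), heading=342, 12 segment(s) drawn

Answer: 342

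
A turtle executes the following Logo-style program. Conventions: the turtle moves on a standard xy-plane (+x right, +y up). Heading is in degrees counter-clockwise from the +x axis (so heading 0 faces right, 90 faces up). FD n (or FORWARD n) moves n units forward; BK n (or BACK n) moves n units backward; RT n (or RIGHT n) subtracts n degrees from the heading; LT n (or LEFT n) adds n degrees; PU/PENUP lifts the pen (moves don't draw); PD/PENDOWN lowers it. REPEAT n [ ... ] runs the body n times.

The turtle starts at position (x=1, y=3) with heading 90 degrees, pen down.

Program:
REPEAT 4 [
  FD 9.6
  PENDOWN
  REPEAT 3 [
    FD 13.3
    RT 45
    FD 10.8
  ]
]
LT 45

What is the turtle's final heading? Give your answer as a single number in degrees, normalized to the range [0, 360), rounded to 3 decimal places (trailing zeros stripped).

Executing turtle program step by step:
Start: pos=(1,3), heading=90, pen down
REPEAT 4 [
  -- iteration 1/4 --
  FD 9.6: (1,3) -> (1,12.6) [heading=90, draw]
  PD: pen down
  REPEAT 3 [
    -- iteration 1/3 --
    FD 13.3: (1,12.6) -> (1,25.9) [heading=90, draw]
    RT 45: heading 90 -> 45
    FD 10.8: (1,25.9) -> (8.637,33.537) [heading=45, draw]
    -- iteration 2/3 --
    FD 13.3: (8.637,33.537) -> (18.041,42.941) [heading=45, draw]
    RT 45: heading 45 -> 0
    FD 10.8: (18.041,42.941) -> (28.841,42.941) [heading=0, draw]
    -- iteration 3/3 --
    FD 13.3: (28.841,42.941) -> (42.141,42.941) [heading=0, draw]
    RT 45: heading 0 -> 315
    FD 10.8: (42.141,42.941) -> (49.778,35.305) [heading=315, draw]
  ]
  -- iteration 2/4 --
  FD 9.6: (49.778,35.305) -> (56.566,28.516) [heading=315, draw]
  PD: pen down
  REPEAT 3 [
    -- iteration 1/3 --
    FD 13.3: (56.566,28.516) -> (65.971,19.112) [heading=315, draw]
    RT 45: heading 315 -> 270
    FD 10.8: (65.971,19.112) -> (65.971,8.312) [heading=270, draw]
    -- iteration 2/3 --
    FD 13.3: (65.971,8.312) -> (65.971,-4.988) [heading=270, draw]
    RT 45: heading 270 -> 225
    FD 10.8: (65.971,-4.988) -> (58.334,-12.625) [heading=225, draw]
    -- iteration 3/3 --
    FD 13.3: (58.334,-12.625) -> (48.929,-22.029) [heading=225, draw]
    RT 45: heading 225 -> 180
    FD 10.8: (48.929,-22.029) -> (38.129,-22.029) [heading=180, draw]
  ]
  -- iteration 3/4 --
  FD 9.6: (38.129,-22.029) -> (28.529,-22.029) [heading=180, draw]
  PD: pen down
  REPEAT 3 [
    -- iteration 1/3 --
    FD 13.3: (28.529,-22.029) -> (15.229,-22.029) [heading=180, draw]
    RT 45: heading 180 -> 135
    FD 10.8: (15.229,-22.029) -> (7.593,-14.393) [heading=135, draw]
    -- iteration 2/3 --
    FD 13.3: (7.593,-14.393) -> (-1.812,-4.988) [heading=135, draw]
    RT 45: heading 135 -> 90
    FD 10.8: (-1.812,-4.988) -> (-1.812,5.812) [heading=90, draw]
    -- iteration 3/3 --
    FD 13.3: (-1.812,5.812) -> (-1.812,19.112) [heading=90, draw]
    RT 45: heading 90 -> 45
    FD 10.8: (-1.812,19.112) -> (5.825,26.749) [heading=45, draw]
  ]
  -- iteration 4/4 --
  FD 9.6: (5.825,26.749) -> (12.613,33.537) [heading=45, draw]
  PD: pen down
  REPEAT 3 [
    -- iteration 1/3 --
    FD 13.3: (12.613,33.537) -> (22.018,42.941) [heading=45, draw]
    RT 45: heading 45 -> 0
    FD 10.8: (22.018,42.941) -> (32.818,42.941) [heading=0, draw]
    -- iteration 2/3 --
    FD 13.3: (32.818,42.941) -> (46.118,42.941) [heading=0, draw]
    RT 45: heading 0 -> 315
    FD 10.8: (46.118,42.941) -> (53.754,35.305) [heading=315, draw]
    -- iteration 3/3 --
    FD 13.3: (53.754,35.305) -> (63.159,25.9) [heading=315, draw]
    RT 45: heading 315 -> 270
    FD 10.8: (63.159,25.9) -> (63.159,15.1) [heading=270, draw]
  ]
]
LT 45: heading 270 -> 315
Final: pos=(63.159,15.1), heading=315, 28 segment(s) drawn

Answer: 315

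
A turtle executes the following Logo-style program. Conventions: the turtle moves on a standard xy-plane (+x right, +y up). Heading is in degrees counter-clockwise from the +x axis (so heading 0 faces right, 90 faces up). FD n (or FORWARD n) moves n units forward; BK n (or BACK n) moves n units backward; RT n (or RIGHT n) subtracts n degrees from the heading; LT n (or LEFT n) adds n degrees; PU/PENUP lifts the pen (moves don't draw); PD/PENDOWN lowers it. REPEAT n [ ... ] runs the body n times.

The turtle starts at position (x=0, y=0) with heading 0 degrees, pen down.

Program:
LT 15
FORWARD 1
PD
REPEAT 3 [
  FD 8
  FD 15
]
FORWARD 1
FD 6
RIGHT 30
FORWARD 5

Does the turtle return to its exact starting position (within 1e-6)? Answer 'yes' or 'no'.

Answer: no

Derivation:
Executing turtle program step by step:
Start: pos=(0,0), heading=0, pen down
LT 15: heading 0 -> 15
FD 1: (0,0) -> (0.966,0.259) [heading=15, draw]
PD: pen down
REPEAT 3 [
  -- iteration 1/3 --
  FD 8: (0.966,0.259) -> (8.693,2.329) [heading=15, draw]
  FD 15: (8.693,2.329) -> (23.182,6.212) [heading=15, draw]
  -- iteration 2/3 --
  FD 8: (23.182,6.212) -> (30.91,8.282) [heading=15, draw]
  FD 15: (30.91,8.282) -> (45.399,12.164) [heading=15, draw]
  -- iteration 3/3 --
  FD 8: (45.399,12.164) -> (53.126,14.235) [heading=15, draw]
  FD 15: (53.126,14.235) -> (67.615,18.117) [heading=15, draw]
]
FD 1: (67.615,18.117) -> (68.581,18.376) [heading=15, draw]
FD 6: (68.581,18.376) -> (74.376,19.929) [heading=15, draw]
RT 30: heading 15 -> 345
FD 5: (74.376,19.929) -> (79.206,18.635) [heading=345, draw]
Final: pos=(79.206,18.635), heading=345, 10 segment(s) drawn

Start position: (0, 0)
Final position: (79.206, 18.635)
Distance = 81.369; >= 1e-6 -> NOT closed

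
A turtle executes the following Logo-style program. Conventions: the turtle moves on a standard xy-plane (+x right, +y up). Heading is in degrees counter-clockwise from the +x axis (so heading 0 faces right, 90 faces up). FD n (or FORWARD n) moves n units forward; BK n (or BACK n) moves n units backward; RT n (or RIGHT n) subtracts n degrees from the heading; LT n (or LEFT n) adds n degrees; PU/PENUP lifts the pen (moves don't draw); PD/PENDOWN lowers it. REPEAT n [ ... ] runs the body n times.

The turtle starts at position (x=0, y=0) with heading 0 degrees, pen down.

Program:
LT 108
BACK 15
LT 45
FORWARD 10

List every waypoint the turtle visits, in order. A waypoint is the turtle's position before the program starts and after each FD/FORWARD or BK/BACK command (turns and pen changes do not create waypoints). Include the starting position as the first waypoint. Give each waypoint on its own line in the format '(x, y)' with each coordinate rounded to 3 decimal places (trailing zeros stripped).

Answer: (0, 0)
(4.635, -14.266)
(-4.275, -9.726)

Derivation:
Executing turtle program step by step:
Start: pos=(0,0), heading=0, pen down
LT 108: heading 0 -> 108
BK 15: (0,0) -> (4.635,-14.266) [heading=108, draw]
LT 45: heading 108 -> 153
FD 10: (4.635,-14.266) -> (-4.275,-9.726) [heading=153, draw]
Final: pos=(-4.275,-9.726), heading=153, 2 segment(s) drawn
Waypoints (3 total):
(0, 0)
(4.635, -14.266)
(-4.275, -9.726)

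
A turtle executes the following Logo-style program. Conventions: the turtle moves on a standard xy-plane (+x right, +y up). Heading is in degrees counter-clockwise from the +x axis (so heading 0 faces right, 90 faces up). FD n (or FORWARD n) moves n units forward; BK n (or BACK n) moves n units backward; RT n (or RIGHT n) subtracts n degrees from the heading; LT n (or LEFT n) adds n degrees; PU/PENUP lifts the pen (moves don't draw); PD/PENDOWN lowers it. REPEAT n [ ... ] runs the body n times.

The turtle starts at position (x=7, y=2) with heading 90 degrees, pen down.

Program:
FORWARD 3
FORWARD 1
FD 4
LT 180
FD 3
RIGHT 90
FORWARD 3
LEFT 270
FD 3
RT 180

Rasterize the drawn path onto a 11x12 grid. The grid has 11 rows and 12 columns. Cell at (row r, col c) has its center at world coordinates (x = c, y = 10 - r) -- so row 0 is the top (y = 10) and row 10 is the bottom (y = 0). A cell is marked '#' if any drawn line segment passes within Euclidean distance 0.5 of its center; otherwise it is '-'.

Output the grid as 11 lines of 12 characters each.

Segment 0: (7,2) -> (7,5)
Segment 1: (7,5) -> (7,6)
Segment 2: (7,6) -> (7,10)
Segment 3: (7,10) -> (7,7)
Segment 4: (7,7) -> (4,7)
Segment 5: (4,7) -> (4,10)

Answer: ----#--#----
----#--#----
----#--#----
----####----
-------#----
-------#----
-------#----
-------#----
-------#----
------------
------------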